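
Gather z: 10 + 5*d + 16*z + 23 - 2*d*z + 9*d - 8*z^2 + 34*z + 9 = 14*d - 8*z^2 + z*(50 - 2*d) + 42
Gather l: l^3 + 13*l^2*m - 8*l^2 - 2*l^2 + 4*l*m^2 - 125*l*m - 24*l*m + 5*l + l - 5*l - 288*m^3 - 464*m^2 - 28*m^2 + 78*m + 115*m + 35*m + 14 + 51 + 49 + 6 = l^3 + l^2*(13*m - 10) + l*(4*m^2 - 149*m + 1) - 288*m^3 - 492*m^2 + 228*m + 120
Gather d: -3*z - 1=-3*z - 1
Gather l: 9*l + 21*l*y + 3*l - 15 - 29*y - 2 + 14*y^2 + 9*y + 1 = l*(21*y + 12) + 14*y^2 - 20*y - 16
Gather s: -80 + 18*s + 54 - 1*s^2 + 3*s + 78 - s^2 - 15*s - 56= -2*s^2 + 6*s - 4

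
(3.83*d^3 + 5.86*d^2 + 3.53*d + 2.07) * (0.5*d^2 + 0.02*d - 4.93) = 1.915*d^5 + 3.0066*d^4 - 16.9997*d^3 - 27.7842*d^2 - 17.3615*d - 10.2051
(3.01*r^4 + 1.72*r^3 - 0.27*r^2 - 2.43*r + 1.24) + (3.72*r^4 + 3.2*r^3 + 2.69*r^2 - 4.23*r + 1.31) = 6.73*r^4 + 4.92*r^3 + 2.42*r^2 - 6.66*r + 2.55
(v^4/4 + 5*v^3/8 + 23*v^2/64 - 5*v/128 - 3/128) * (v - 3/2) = v^5/4 + v^4/4 - 37*v^3/64 - 37*v^2/64 + 9*v/256 + 9/256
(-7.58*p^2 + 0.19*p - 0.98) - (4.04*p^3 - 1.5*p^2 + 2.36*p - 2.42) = -4.04*p^3 - 6.08*p^2 - 2.17*p + 1.44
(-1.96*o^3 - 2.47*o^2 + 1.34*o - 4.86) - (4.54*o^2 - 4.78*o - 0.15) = -1.96*o^3 - 7.01*o^2 + 6.12*o - 4.71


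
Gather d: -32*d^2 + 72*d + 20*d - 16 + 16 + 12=-32*d^2 + 92*d + 12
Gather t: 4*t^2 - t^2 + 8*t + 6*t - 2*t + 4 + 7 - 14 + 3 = 3*t^2 + 12*t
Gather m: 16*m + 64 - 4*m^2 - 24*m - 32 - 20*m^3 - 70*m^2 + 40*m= -20*m^3 - 74*m^2 + 32*m + 32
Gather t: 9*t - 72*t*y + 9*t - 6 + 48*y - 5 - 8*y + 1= t*(18 - 72*y) + 40*y - 10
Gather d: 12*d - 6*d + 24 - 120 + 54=6*d - 42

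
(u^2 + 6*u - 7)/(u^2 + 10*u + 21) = (u - 1)/(u + 3)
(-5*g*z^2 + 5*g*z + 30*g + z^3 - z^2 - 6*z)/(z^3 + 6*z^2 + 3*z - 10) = (-5*g*z + 15*g + z^2 - 3*z)/(z^2 + 4*z - 5)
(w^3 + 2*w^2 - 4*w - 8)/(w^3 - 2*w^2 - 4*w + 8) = (w + 2)/(w - 2)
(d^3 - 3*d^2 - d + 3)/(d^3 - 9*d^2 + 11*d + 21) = (d - 1)/(d - 7)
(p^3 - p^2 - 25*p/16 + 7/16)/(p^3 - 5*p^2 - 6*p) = (p^2 - 2*p + 7/16)/(p*(p - 6))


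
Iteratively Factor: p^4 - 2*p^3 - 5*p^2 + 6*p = (p - 1)*(p^3 - p^2 - 6*p) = (p - 1)*(p + 2)*(p^2 - 3*p) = p*(p - 1)*(p + 2)*(p - 3)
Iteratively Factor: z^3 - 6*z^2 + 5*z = (z)*(z^2 - 6*z + 5) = z*(z - 1)*(z - 5)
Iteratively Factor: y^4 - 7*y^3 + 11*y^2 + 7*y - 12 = (y - 1)*(y^3 - 6*y^2 + 5*y + 12) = (y - 3)*(y - 1)*(y^2 - 3*y - 4) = (y - 4)*(y - 3)*(y - 1)*(y + 1)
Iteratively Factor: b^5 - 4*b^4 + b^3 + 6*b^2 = (b)*(b^4 - 4*b^3 + b^2 + 6*b) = b*(b - 3)*(b^3 - b^2 - 2*b) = b*(b - 3)*(b - 2)*(b^2 + b) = b^2*(b - 3)*(b - 2)*(b + 1)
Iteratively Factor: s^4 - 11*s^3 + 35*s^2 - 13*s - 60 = (s - 3)*(s^3 - 8*s^2 + 11*s + 20) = (s - 5)*(s - 3)*(s^2 - 3*s - 4) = (s - 5)*(s - 4)*(s - 3)*(s + 1)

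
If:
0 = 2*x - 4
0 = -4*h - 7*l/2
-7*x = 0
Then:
No Solution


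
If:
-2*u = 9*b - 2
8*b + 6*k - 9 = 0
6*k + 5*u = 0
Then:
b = 28/61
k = 325/366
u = -65/61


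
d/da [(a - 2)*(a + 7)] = 2*a + 5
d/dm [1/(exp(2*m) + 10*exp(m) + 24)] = 2*(-exp(m) - 5)*exp(m)/(exp(2*m) + 10*exp(m) + 24)^2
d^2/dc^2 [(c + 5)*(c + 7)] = 2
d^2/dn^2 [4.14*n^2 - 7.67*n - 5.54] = 8.28000000000000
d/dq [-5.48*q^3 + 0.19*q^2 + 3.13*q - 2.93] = -16.44*q^2 + 0.38*q + 3.13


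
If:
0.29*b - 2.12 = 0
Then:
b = 7.31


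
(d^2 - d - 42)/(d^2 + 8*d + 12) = (d - 7)/(d + 2)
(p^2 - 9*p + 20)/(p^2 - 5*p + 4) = (p - 5)/(p - 1)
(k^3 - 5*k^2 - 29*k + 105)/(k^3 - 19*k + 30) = (k - 7)/(k - 2)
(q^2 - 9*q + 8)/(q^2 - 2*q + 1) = (q - 8)/(q - 1)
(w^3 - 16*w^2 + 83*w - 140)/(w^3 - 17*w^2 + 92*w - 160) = (w - 7)/(w - 8)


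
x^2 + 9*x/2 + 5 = (x + 2)*(x + 5/2)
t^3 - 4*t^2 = t^2*(t - 4)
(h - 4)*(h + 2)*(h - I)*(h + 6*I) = h^4 - 2*h^3 + 5*I*h^3 - 2*h^2 - 10*I*h^2 - 12*h - 40*I*h - 48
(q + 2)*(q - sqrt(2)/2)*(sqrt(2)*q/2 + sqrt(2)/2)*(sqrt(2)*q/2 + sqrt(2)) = q^4/2 - sqrt(2)*q^3/4 + 5*q^3/2 - 5*sqrt(2)*q^2/4 + 4*q^2 - 2*sqrt(2)*q + 2*q - sqrt(2)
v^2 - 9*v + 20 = (v - 5)*(v - 4)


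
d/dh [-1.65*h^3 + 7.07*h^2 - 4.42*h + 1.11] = -4.95*h^2 + 14.14*h - 4.42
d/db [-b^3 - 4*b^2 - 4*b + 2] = -3*b^2 - 8*b - 4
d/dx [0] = 0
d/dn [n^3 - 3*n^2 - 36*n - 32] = 3*n^2 - 6*n - 36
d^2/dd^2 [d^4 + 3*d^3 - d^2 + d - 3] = 12*d^2 + 18*d - 2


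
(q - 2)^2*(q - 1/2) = q^3 - 9*q^2/2 + 6*q - 2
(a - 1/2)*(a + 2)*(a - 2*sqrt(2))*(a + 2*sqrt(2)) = a^4 + 3*a^3/2 - 9*a^2 - 12*a + 8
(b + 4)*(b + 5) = b^2 + 9*b + 20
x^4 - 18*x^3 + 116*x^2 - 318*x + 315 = (x - 7)*(x - 5)*(x - 3)^2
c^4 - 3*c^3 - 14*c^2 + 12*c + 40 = (c - 5)*(c - 2)*(c + 2)^2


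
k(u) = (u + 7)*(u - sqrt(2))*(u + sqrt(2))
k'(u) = (u + 7)*(u - sqrt(2)) + (u + 7)*(u + sqrt(2)) + (u - sqrt(2))*(u + sqrt(2)) = 3*u^2 + 14*u - 2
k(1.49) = 1.87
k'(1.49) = 25.52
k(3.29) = 90.80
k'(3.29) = 76.53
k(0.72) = -11.44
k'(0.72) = 9.64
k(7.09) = 680.10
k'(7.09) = 248.06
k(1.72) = 8.36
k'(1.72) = 30.96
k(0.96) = -8.58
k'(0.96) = 14.20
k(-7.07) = -3.36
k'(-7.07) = 48.97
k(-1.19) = -3.39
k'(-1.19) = -14.41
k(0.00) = -14.00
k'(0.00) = -2.00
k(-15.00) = -1784.00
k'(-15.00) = 463.00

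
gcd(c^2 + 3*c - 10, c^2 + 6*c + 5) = c + 5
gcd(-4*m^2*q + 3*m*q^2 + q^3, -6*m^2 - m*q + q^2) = 1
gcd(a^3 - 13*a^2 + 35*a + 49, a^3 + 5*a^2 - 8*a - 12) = a + 1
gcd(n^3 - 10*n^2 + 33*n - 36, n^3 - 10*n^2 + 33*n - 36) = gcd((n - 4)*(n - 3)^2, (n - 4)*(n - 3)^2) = n^3 - 10*n^2 + 33*n - 36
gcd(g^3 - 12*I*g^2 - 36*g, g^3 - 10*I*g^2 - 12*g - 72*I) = g^2 - 12*I*g - 36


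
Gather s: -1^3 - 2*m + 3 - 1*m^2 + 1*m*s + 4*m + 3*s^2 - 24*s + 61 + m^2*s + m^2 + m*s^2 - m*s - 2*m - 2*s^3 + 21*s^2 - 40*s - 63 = -2*s^3 + s^2*(m + 24) + s*(m^2 - 64)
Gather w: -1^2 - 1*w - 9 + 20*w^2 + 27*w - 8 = 20*w^2 + 26*w - 18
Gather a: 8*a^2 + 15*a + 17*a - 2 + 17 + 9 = 8*a^2 + 32*a + 24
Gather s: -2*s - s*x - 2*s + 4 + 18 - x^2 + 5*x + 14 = s*(-x - 4) - x^2 + 5*x + 36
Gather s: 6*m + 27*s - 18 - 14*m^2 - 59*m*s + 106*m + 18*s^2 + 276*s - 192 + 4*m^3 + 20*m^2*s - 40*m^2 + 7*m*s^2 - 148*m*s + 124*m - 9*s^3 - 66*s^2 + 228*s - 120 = 4*m^3 - 54*m^2 + 236*m - 9*s^3 + s^2*(7*m - 48) + s*(20*m^2 - 207*m + 531) - 330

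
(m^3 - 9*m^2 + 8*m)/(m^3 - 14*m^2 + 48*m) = (m - 1)/(m - 6)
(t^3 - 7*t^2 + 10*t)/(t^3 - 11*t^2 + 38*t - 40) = t/(t - 4)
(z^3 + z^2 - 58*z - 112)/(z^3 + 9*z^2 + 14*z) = (z - 8)/z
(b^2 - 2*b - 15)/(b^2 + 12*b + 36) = (b^2 - 2*b - 15)/(b^2 + 12*b + 36)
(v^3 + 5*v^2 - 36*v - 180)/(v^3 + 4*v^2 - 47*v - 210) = (v - 6)/(v - 7)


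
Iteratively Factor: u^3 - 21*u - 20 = (u + 1)*(u^2 - u - 20) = (u + 1)*(u + 4)*(u - 5)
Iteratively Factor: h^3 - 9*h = (h)*(h^2 - 9) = h*(h + 3)*(h - 3)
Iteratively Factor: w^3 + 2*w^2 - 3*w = (w + 3)*(w^2 - w) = w*(w + 3)*(w - 1)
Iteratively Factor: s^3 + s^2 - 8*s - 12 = (s - 3)*(s^2 + 4*s + 4) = (s - 3)*(s + 2)*(s + 2)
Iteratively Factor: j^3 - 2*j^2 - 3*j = (j - 3)*(j^2 + j) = (j - 3)*(j + 1)*(j)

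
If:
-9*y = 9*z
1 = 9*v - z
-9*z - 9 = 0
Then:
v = 0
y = 1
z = -1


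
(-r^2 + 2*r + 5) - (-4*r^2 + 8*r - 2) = 3*r^2 - 6*r + 7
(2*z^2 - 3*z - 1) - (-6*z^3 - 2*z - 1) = 6*z^3 + 2*z^2 - z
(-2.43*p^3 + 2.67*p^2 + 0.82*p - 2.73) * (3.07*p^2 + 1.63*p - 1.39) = -7.4601*p^5 + 4.236*p^4 + 10.2472*p^3 - 10.7558*p^2 - 5.5897*p + 3.7947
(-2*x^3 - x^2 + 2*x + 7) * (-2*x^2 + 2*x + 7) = 4*x^5 - 2*x^4 - 20*x^3 - 17*x^2 + 28*x + 49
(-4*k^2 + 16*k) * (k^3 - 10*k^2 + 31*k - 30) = -4*k^5 + 56*k^4 - 284*k^3 + 616*k^2 - 480*k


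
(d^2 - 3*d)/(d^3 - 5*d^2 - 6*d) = (3 - d)/(-d^2 + 5*d + 6)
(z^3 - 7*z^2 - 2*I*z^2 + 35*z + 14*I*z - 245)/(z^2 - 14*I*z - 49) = (z^2 + z*(-7 + 5*I) - 35*I)/(z - 7*I)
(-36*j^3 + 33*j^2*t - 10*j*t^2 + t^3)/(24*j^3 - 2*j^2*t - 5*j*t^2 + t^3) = (-3*j + t)/(2*j + t)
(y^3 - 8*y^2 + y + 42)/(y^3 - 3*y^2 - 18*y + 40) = (y^3 - 8*y^2 + y + 42)/(y^3 - 3*y^2 - 18*y + 40)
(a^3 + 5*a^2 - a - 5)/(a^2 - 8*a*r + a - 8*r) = (-a^2 - 4*a + 5)/(-a + 8*r)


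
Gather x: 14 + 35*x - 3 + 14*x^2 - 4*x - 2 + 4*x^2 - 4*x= 18*x^2 + 27*x + 9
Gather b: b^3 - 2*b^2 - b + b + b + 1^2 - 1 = b^3 - 2*b^2 + b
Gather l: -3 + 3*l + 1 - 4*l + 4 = 2 - l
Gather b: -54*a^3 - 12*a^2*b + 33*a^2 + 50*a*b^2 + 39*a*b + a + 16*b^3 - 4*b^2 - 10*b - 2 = -54*a^3 + 33*a^2 + a + 16*b^3 + b^2*(50*a - 4) + b*(-12*a^2 + 39*a - 10) - 2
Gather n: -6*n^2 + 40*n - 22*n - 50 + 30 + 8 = -6*n^2 + 18*n - 12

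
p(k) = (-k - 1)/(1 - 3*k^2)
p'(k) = 6*k*(-k - 1)/(1 - 3*k^2)^2 - 1/(1 - 3*k^2)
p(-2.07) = -0.09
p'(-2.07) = -0.01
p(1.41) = 0.49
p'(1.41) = -0.63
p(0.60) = 20.00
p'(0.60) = -887.50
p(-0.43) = -1.28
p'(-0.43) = 5.17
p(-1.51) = -0.09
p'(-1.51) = 0.04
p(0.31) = -1.84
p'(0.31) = -6.22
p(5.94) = 0.07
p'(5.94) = -0.01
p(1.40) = 0.49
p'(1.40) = -0.64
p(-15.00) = -0.02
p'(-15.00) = 0.00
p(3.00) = 0.15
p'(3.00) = -0.07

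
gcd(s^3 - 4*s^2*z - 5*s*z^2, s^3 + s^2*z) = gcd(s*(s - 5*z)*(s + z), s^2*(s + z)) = s^2 + s*z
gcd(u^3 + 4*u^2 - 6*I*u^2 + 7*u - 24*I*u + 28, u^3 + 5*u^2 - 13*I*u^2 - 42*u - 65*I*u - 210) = u - 7*I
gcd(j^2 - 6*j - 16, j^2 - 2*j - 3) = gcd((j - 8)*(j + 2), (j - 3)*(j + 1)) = 1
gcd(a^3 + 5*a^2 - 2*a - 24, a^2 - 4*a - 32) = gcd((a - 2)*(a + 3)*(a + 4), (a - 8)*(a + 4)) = a + 4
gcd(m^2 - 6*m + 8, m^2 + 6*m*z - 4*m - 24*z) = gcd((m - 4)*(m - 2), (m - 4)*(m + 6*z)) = m - 4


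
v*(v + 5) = v^2 + 5*v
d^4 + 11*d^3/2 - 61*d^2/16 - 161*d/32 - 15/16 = (d - 5/4)*(d + 1/4)*(d + 1/2)*(d + 6)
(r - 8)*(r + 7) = r^2 - r - 56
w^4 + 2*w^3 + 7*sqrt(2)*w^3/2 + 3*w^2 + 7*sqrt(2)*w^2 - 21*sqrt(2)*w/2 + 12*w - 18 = (w - 1)*(w + 3)*(w + 3*sqrt(2)/2)*(w + 2*sqrt(2))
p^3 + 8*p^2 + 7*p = p*(p + 1)*(p + 7)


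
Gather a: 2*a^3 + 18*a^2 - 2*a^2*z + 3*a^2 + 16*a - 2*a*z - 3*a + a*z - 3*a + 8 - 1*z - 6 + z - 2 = 2*a^3 + a^2*(21 - 2*z) + a*(10 - z)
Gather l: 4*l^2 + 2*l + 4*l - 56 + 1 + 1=4*l^2 + 6*l - 54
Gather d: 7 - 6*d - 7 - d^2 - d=-d^2 - 7*d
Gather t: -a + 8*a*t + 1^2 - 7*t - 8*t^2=-a - 8*t^2 + t*(8*a - 7) + 1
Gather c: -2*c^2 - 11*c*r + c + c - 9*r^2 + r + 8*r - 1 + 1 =-2*c^2 + c*(2 - 11*r) - 9*r^2 + 9*r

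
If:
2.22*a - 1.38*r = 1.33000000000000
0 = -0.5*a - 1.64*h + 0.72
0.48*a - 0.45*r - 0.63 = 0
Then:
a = -0.80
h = 0.68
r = -2.26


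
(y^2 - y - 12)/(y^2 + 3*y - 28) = (y + 3)/(y + 7)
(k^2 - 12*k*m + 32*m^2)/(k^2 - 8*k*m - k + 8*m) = (k - 4*m)/(k - 1)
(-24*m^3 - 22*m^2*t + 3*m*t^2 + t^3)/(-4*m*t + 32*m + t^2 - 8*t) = (6*m^2 + 7*m*t + t^2)/(t - 8)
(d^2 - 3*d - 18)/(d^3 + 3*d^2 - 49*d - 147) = (d - 6)/(d^2 - 49)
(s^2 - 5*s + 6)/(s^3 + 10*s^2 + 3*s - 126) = (s - 2)/(s^2 + 13*s + 42)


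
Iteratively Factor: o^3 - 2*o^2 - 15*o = (o)*(o^2 - 2*o - 15) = o*(o - 5)*(o + 3)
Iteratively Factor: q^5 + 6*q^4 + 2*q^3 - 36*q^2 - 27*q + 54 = (q + 3)*(q^4 + 3*q^3 - 7*q^2 - 15*q + 18) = (q - 2)*(q + 3)*(q^3 + 5*q^2 + 3*q - 9) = (q - 2)*(q + 3)^2*(q^2 + 2*q - 3) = (q - 2)*(q - 1)*(q + 3)^2*(q + 3)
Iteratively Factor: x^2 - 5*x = (x)*(x - 5)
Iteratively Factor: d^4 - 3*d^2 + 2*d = (d + 2)*(d^3 - 2*d^2 + d) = (d - 1)*(d + 2)*(d^2 - d) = (d - 1)^2*(d + 2)*(d)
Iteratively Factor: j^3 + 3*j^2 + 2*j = (j + 2)*(j^2 + j) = (j + 1)*(j + 2)*(j)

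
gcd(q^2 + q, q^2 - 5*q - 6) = q + 1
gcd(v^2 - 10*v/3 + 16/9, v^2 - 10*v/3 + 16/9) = v^2 - 10*v/3 + 16/9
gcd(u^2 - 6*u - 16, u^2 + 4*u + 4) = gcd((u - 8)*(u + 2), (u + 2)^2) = u + 2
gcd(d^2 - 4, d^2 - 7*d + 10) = d - 2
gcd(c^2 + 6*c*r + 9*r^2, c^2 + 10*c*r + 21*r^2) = c + 3*r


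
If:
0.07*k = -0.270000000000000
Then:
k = -3.86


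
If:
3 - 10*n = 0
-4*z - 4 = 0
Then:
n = 3/10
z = -1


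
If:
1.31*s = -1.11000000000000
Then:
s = -0.85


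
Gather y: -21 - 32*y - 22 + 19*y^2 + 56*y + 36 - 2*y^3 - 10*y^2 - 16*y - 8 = -2*y^3 + 9*y^2 + 8*y - 15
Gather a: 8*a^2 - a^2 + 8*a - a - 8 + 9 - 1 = 7*a^2 + 7*a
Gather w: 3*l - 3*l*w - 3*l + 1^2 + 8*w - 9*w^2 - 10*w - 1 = -9*w^2 + w*(-3*l - 2)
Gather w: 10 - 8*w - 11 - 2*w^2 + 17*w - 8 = -2*w^2 + 9*w - 9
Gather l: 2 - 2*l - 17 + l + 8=-l - 7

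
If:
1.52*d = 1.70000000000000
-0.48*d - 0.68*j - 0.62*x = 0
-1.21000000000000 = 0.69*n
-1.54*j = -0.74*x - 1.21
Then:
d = 1.12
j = 0.24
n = -1.75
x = -1.13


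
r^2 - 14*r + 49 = (r - 7)^2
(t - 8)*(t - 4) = t^2 - 12*t + 32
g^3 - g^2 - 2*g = g*(g - 2)*(g + 1)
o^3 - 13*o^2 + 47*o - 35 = (o - 7)*(o - 5)*(o - 1)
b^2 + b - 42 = (b - 6)*(b + 7)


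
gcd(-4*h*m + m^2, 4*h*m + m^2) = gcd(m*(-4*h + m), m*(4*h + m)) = m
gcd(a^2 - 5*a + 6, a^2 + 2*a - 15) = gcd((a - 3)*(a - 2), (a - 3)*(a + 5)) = a - 3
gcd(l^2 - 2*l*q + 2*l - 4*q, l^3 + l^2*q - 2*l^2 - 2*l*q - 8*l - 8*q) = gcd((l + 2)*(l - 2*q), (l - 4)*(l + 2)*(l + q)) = l + 2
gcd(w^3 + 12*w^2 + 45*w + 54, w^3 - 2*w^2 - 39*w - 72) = w^2 + 6*w + 9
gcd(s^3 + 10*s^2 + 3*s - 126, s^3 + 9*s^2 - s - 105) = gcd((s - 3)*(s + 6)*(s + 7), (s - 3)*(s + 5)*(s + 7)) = s^2 + 4*s - 21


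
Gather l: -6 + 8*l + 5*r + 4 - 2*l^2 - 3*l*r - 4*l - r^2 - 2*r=-2*l^2 + l*(4 - 3*r) - r^2 + 3*r - 2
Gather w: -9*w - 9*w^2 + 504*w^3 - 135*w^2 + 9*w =504*w^3 - 144*w^2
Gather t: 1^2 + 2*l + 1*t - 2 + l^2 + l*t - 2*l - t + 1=l^2 + l*t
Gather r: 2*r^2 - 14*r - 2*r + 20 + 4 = 2*r^2 - 16*r + 24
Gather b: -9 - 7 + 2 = -14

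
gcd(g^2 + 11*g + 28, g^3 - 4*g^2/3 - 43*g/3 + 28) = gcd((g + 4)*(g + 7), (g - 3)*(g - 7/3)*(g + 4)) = g + 4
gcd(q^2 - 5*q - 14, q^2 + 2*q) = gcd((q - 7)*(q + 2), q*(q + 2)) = q + 2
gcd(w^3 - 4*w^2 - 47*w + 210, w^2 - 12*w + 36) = w - 6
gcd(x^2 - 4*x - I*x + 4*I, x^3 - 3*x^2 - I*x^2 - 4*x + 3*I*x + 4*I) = x^2 + x*(-4 - I) + 4*I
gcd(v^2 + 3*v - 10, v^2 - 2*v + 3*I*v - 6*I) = v - 2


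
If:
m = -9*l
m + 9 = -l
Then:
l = 9/8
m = -81/8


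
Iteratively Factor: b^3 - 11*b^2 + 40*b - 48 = (b - 4)*(b^2 - 7*b + 12) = (b - 4)^2*(b - 3)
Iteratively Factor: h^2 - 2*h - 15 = (h + 3)*(h - 5)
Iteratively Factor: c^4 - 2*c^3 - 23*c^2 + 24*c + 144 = (c + 3)*(c^3 - 5*c^2 - 8*c + 48) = (c - 4)*(c + 3)*(c^2 - c - 12) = (c - 4)^2*(c + 3)*(c + 3)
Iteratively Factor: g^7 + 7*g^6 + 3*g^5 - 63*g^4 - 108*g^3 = (g)*(g^6 + 7*g^5 + 3*g^4 - 63*g^3 - 108*g^2) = g^2*(g^5 + 7*g^4 + 3*g^3 - 63*g^2 - 108*g) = g^2*(g + 3)*(g^4 + 4*g^3 - 9*g^2 - 36*g) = g^2*(g + 3)*(g + 4)*(g^3 - 9*g) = g^2*(g - 3)*(g + 3)*(g + 4)*(g^2 + 3*g) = g^2*(g - 3)*(g + 3)^2*(g + 4)*(g)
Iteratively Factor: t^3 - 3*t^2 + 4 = (t + 1)*(t^2 - 4*t + 4) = (t - 2)*(t + 1)*(t - 2)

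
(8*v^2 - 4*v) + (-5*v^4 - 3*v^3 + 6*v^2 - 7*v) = -5*v^4 - 3*v^3 + 14*v^2 - 11*v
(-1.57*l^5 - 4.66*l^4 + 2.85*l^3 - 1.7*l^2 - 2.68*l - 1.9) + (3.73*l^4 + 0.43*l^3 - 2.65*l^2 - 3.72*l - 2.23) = -1.57*l^5 - 0.93*l^4 + 3.28*l^3 - 4.35*l^2 - 6.4*l - 4.13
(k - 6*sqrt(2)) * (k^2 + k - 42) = k^3 - 6*sqrt(2)*k^2 + k^2 - 42*k - 6*sqrt(2)*k + 252*sqrt(2)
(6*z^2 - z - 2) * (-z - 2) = -6*z^3 - 11*z^2 + 4*z + 4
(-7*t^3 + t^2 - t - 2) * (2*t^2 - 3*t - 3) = -14*t^5 + 23*t^4 + 16*t^3 - 4*t^2 + 9*t + 6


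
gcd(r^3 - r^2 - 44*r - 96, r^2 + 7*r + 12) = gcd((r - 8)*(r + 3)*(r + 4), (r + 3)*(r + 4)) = r^2 + 7*r + 12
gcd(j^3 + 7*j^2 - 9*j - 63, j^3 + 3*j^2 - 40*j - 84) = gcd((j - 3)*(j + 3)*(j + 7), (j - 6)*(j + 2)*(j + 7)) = j + 7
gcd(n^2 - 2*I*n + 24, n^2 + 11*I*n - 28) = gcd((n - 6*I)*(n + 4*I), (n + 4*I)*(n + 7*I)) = n + 4*I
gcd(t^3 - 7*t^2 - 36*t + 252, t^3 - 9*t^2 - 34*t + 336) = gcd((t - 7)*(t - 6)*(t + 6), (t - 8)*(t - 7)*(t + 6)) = t^2 - t - 42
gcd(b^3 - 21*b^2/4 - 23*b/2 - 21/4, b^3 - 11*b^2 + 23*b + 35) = b^2 - 6*b - 7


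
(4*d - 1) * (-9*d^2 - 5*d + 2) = -36*d^3 - 11*d^2 + 13*d - 2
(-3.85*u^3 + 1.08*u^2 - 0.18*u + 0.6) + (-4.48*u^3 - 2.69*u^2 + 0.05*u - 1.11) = -8.33*u^3 - 1.61*u^2 - 0.13*u - 0.51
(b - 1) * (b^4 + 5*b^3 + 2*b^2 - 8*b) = b^5 + 4*b^4 - 3*b^3 - 10*b^2 + 8*b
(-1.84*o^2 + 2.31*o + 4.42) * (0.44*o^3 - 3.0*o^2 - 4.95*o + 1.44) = -0.8096*o^5 + 6.5364*o^4 + 4.1228*o^3 - 27.3441*o^2 - 18.5526*o + 6.3648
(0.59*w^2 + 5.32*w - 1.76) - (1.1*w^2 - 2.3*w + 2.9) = -0.51*w^2 + 7.62*w - 4.66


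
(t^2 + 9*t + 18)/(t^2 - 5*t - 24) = (t + 6)/(t - 8)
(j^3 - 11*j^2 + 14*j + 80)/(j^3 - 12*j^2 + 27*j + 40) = (j + 2)/(j + 1)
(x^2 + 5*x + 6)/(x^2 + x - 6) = (x + 2)/(x - 2)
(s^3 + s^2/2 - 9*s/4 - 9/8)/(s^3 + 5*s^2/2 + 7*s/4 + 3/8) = (2*s - 3)/(2*s + 1)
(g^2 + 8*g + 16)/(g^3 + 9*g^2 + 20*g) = (g + 4)/(g*(g + 5))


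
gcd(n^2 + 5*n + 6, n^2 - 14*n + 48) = 1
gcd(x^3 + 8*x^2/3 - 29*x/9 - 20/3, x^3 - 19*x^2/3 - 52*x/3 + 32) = x + 3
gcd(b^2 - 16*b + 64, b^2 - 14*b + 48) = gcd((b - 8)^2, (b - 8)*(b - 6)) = b - 8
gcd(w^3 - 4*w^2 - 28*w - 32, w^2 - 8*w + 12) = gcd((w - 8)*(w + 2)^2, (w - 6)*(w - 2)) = 1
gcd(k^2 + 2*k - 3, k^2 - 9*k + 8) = k - 1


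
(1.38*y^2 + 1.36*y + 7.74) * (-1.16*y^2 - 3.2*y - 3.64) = -1.6008*y^4 - 5.9936*y^3 - 18.3536*y^2 - 29.7184*y - 28.1736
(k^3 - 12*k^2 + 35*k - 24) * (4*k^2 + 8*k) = 4*k^5 - 40*k^4 + 44*k^3 + 184*k^2 - 192*k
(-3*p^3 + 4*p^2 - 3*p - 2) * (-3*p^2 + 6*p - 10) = 9*p^5 - 30*p^4 + 63*p^3 - 52*p^2 + 18*p + 20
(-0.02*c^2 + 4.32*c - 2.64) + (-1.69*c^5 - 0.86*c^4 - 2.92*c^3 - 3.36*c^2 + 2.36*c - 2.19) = -1.69*c^5 - 0.86*c^4 - 2.92*c^3 - 3.38*c^2 + 6.68*c - 4.83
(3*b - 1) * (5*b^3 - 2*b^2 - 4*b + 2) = 15*b^4 - 11*b^3 - 10*b^2 + 10*b - 2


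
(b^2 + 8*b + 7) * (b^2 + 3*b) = b^4 + 11*b^3 + 31*b^2 + 21*b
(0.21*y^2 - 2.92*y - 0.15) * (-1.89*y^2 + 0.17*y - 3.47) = -0.3969*y^4 + 5.5545*y^3 - 0.9416*y^2 + 10.1069*y + 0.5205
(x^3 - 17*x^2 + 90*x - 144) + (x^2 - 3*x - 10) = x^3 - 16*x^2 + 87*x - 154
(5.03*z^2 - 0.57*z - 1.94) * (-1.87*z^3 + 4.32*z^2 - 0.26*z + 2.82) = -9.4061*z^5 + 22.7955*z^4 - 0.1424*z^3 + 5.952*z^2 - 1.103*z - 5.4708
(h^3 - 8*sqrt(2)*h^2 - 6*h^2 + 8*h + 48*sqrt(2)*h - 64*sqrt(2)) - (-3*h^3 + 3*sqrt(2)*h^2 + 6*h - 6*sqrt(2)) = 4*h^3 - 11*sqrt(2)*h^2 - 6*h^2 + 2*h + 48*sqrt(2)*h - 58*sqrt(2)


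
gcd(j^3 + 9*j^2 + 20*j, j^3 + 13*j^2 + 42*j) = j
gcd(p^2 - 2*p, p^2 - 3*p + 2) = p - 2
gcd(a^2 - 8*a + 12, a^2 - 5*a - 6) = a - 6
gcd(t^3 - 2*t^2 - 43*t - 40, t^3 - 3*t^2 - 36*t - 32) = t^2 - 7*t - 8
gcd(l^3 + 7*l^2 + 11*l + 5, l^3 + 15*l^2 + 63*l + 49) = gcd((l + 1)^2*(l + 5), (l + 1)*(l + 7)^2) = l + 1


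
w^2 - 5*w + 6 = (w - 3)*(w - 2)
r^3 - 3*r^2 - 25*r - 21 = (r - 7)*(r + 1)*(r + 3)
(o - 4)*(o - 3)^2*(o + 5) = o^4 - 5*o^3 - 17*o^2 + 129*o - 180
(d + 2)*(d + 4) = d^2 + 6*d + 8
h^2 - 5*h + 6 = (h - 3)*(h - 2)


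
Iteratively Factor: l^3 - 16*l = (l + 4)*(l^2 - 4*l) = l*(l + 4)*(l - 4)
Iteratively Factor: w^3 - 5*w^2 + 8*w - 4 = (w - 1)*(w^2 - 4*w + 4) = (w - 2)*(w - 1)*(w - 2)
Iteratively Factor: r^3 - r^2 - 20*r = (r - 5)*(r^2 + 4*r) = r*(r - 5)*(r + 4)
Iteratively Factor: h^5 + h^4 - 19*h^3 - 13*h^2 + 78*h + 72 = (h + 1)*(h^4 - 19*h^2 + 6*h + 72) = (h + 1)*(h + 4)*(h^3 - 4*h^2 - 3*h + 18) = (h - 3)*(h + 1)*(h + 4)*(h^2 - h - 6) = (h - 3)^2*(h + 1)*(h + 4)*(h + 2)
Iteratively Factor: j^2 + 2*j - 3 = (j - 1)*(j + 3)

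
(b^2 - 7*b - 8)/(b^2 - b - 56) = (b + 1)/(b + 7)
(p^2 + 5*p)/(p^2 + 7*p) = (p + 5)/(p + 7)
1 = 1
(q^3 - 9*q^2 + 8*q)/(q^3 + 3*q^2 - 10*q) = (q^2 - 9*q + 8)/(q^2 + 3*q - 10)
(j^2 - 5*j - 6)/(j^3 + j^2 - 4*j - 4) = (j - 6)/(j^2 - 4)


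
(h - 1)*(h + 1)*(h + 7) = h^3 + 7*h^2 - h - 7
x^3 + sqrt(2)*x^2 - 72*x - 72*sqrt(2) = (x - 6*sqrt(2))*(x + sqrt(2))*(x + 6*sqrt(2))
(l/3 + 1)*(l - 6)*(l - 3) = l^3/3 - 2*l^2 - 3*l + 18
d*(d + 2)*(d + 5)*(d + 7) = d^4 + 14*d^3 + 59*d^2 + 70*d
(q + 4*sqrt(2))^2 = q^2 + 8*sqrt(2)*q + 32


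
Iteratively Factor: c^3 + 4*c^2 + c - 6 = (c - 1)*(c^2 + 5*c + 6) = (c - 1)*(c + 2)*(c + 3)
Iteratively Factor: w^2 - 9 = (w - 3)*(w + 3)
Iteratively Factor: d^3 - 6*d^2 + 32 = (d + 2)*(d^2 - 8*d + 16) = (d - 4)*(d + 2)*(d - 4)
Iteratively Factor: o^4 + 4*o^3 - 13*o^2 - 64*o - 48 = (o - 4)*(o^3 + 8*o^2 + 19*o + 12) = (o - 4)*(o + 4)*(o^2 + 4*o + 3) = (o - 4)*(o + 1)*(o + 4)*(o + 3)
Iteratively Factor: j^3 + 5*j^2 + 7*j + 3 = (j + 3)*(j^2 + 2*j + 1) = (j + 1)*(j + 3)*(j + 1)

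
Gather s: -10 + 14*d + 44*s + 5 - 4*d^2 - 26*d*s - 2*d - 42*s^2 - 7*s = -4*d^2 + 12*d - 42*s^2 + s*(37 - 26*d) - 5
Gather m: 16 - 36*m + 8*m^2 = 8*m^2 - 36*m + 16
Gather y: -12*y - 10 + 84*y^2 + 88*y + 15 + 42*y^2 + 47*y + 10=126*y^2 + 123*y + 15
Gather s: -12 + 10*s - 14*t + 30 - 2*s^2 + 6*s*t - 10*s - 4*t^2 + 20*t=-2*s^2 + 6*s*t - 4*t^2 + 6*t + 18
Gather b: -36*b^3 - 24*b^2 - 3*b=-36*b^3 - 24*b^2 - 3*b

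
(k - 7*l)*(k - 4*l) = k^2 - 11*k*l + 28*l^2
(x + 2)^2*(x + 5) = x^3 + 9*x^2 + 24*x + 20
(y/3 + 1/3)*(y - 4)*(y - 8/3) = y^3/3 - 17*y^2/9 + 4*y/3 + 32/9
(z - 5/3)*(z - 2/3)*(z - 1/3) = z^3 - 8*z^2/3 + 17*z/9 - 10/27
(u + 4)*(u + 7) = u^2 + 11*u + 28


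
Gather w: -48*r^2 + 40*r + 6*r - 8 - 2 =-48*r^2 + 46*r - 10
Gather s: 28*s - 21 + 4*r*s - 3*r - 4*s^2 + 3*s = -3*r - 4*s^2 + s*(4*r + 31) - 21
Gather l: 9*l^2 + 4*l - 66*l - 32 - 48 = 9*l^2 - 62*l - 80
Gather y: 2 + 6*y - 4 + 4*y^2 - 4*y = 4*y^2 + 2*y - 2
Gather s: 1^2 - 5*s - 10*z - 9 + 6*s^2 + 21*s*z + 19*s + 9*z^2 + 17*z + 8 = 6*s^2 + s*(21*z + 14) + 9*z^2 + 7*z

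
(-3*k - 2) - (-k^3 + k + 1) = k^3 - 4*k - 3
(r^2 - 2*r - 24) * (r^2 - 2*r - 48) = r^4 - 4*r^3 - 68*r^2 + 144*r + 1152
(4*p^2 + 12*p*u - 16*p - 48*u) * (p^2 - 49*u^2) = 4*p^4 + 12*p^3*u - 16*p^3 - 196*p^2*u^2 - 48*p^2*u - 588*p*u^3 + 784*p*u^2 + 2352*u^3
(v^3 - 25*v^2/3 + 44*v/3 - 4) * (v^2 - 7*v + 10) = v^5 - 46*v^4/3 + 83*v^3 - 190*v^2 + 524*v/3 - 40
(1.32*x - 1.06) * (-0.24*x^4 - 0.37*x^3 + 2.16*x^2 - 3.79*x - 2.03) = -0.3168*x^5 - 0.234*x^4 + 3.2434*x^3 - 7.2924*x^2 + 1.3378*x + 2.1518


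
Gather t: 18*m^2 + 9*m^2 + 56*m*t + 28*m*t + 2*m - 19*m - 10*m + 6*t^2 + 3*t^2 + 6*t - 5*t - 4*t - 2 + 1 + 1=27*m^2 - 27*m + 9*t^2 + t*(84*m - 3)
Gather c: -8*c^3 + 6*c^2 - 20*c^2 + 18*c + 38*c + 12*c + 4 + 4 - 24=-8*c^3 - 14*c^2 + 68*c - 16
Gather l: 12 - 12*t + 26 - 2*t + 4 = 42 - 14*t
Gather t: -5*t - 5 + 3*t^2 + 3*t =3*t^2 - 2*t - 5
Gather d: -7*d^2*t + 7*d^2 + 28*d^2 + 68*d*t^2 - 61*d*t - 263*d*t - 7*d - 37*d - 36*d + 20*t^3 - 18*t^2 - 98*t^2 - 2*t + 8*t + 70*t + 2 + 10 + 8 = d^2*(35 - 7*t) + d*(68*t^2 - 324*t - 80) + 20*t^3 - 116*t^2 + 76*t + 20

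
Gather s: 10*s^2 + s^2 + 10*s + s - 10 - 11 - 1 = 11*s^2 + 11*s - 22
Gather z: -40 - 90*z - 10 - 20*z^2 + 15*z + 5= -20*z^2 - 75*z - 45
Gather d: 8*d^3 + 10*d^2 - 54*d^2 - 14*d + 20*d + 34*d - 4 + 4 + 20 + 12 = 8*d^3 - 44*d^2 + 40*d + 32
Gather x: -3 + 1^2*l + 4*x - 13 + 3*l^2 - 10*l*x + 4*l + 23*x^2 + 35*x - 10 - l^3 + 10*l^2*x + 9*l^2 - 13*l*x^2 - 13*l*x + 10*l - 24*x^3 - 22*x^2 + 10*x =-l^3 + 12*l^2 + 15*l - 24*x^3 + x^2*(1 - 13*l) + x*(10*l^2 - 23*l + 49) - 26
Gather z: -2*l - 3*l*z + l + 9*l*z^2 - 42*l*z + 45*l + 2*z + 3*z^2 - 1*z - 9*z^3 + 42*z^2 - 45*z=44*l - 9*z^3 + z^2*(9*l + 45) + z*(-45*l - 44)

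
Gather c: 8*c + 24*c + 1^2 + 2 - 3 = 32*c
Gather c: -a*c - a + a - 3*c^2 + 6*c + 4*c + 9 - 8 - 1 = -3*c^2 + c*(10 - a)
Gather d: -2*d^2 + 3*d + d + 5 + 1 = -2*d^2 + 4*d + 6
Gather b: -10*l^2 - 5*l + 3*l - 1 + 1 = -10*l^2 - 2*l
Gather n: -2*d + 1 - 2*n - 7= -2*d - 2*n - 6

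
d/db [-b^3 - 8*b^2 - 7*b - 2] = -3*b^2 - 16*b - 7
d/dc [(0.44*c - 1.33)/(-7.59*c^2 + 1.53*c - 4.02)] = (3.3396*c^2 - 20.1894*c + 0.2661)/(57.6081*c^4 - 23.2254*c^3 + 63.3645*c^2 - 12.3012*c + 16.1604)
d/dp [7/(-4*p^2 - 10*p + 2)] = 7*(4*p + 5)/(2*(2*p^2 + 5*p - 1)^2)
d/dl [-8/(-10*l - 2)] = -20/(5*l + 1)^2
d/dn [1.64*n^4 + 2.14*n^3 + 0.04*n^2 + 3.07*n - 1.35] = 6.56*n^3 + 6.42*n^2 + 0.08*n + 3.07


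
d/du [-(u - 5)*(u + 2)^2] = (8 - 3*u)*(u + 2)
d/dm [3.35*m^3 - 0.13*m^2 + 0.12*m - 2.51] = 10.05*m^2 - 0.26*m + 0.12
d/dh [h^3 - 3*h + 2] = 3*h^2 - 3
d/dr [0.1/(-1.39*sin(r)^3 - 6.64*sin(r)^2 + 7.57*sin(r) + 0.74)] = (0.417*sin(r)^2 + 1.328*sin(r) - 0.757)*cos(r)/(1.39*sin(r)^3 + 6.64*sin(r)^2 - 7.57*sin(r) - 0.74)^2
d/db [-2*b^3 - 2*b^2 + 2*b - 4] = -6*b^2 - 4*b + 2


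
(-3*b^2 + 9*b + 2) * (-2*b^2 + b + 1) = 6*b^4 - 21*b^3 + 2*b^2 + 11*b + 2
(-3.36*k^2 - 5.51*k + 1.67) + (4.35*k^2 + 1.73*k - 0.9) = 0.99*k^2 - 3.78*k + 0.77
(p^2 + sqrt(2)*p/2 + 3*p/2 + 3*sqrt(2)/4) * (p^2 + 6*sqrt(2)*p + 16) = p^4 + 3*p^3/2 + 13*sqrt(2)*p^3/2 + 39*sqrt(2)*p^2/4 + 22*p^2 + 8*sqrt(2)*p + 33*p + 12*sqrt(2)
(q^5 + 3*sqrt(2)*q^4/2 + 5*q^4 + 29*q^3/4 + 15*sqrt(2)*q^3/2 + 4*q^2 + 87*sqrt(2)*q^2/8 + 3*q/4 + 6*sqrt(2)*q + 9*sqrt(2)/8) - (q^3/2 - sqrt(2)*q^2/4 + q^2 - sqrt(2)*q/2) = q^5 + 3*sqrt(2)*q^4/2 + 5*q^4 + 27*q^3/4 + 15*sqrt(2)*q^3/2 + 3*q^2 + 89*sqrt(2)*q^2/8 + 3*q/4 + 13*sqrt(2)*q/2 + 9*sqrt(2)/8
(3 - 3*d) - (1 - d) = 2 - 2*d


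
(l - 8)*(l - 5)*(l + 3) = l^3 - 10*l^2 + l + 120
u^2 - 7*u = u*(u - 7)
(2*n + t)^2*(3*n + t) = 12*n^3 + 16*n^2*t + 7*n*t^2 + t^3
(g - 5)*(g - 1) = g^2 - 6*g + 5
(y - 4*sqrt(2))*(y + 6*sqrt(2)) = y^2 + 2*sqrt(2)*y - 48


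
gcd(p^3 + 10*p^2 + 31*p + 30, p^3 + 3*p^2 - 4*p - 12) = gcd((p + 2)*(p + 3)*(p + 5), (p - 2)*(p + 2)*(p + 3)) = p^2 + 5*p + 6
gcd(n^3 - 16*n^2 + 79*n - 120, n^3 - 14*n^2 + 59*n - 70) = n - 5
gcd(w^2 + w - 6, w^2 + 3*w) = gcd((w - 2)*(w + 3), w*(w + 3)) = w + 3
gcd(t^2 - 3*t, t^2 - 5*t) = t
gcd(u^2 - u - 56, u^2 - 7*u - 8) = u - 8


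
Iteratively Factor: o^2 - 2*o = (o - 2)*(o)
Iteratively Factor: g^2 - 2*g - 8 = (g + 2)*(g - 4)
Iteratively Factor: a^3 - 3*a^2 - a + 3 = (a + 1)*(a^2 - 4*a + 3) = (a - 3)*(a + 1)*(a - 1)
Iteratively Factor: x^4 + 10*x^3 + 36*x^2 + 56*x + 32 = (x + 4)*(x^3 + 6*x^2 + 12*x + 8) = (x + 2)*(x + 4)*(x^2 + 4*x + 4) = (x + 2)^2*(x + 4)*(x + 2)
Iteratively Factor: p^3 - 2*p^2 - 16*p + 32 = (p - 4)*(p^2 + 2*p - 8) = (p - 4)*(p - 2)*(p + 4)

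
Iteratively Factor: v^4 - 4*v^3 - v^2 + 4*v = (v)*(v^3 - 4*v^2 - v + 4) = v*(v - 4)*(v^2 - 1) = v*(v - 4)*(v - 1)*(v + 1)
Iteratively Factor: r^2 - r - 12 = (r - 4)*(r + 3)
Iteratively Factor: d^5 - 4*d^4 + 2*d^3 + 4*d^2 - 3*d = (d - 1)*(d^4 - 3*d^3 - d^2 + 3*d) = (d - 3)*(d - 1)*(d^3 - d) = (d - 3)*(d - 1)^2*(d^2 + d) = (d - 3)*(d - 1)^2*(d + 1)*(d)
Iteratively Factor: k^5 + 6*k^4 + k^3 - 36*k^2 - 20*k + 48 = (k + 3)*(k^4 + 3*k^3 - 8*k^2 - 12*k + 16) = (k - 2)*(k + 3)*(k^3 + 5*k^2 + 2*k - 8) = (k - 2)*(k - 1)*(k + 3)*(k^2 + 6*k + 8) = (k - 2)*(k - 1)*(k + 2)*(k + 3)*(k + 4)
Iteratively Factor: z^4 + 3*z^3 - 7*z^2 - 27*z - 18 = (z - 3)*(z^3 + 6*z^2 + 11*z + 6) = (z - 3)*(z + 2)*(z^2 + 4*z + 3) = (z - 3)*(z + 1)*(z + 2)*(z + 3)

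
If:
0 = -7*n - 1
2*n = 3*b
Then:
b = -2/21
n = -1/7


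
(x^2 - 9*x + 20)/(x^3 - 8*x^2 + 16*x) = (x - 5)/(x*(x - 4))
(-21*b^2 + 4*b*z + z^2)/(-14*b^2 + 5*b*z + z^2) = (-3*b + z)/(-2*b + z)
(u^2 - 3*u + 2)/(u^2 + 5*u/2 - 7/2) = 2*(u - 2)/(2*u + 7)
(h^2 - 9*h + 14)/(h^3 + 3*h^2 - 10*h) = (h - 7)/(h*(h + 5))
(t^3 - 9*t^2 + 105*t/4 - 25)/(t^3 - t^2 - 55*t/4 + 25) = (t - 4)/(t + 4)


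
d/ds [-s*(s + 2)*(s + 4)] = -3*s^2 - 12*s - 8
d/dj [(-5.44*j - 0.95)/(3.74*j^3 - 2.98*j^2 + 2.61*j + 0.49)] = (40.6912*j^3 - 5.5522*j^2 - 5.662*j - 0.1861)/(13.9876*j^6 - 22.2904*j^5 + 28.4032*j^4 - 11.8904*j^3 + 3.8917*j^2 + 2.5578*j + 0.2401)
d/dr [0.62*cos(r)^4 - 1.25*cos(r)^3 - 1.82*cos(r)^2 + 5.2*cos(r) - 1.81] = (-2.48*cos(r)^3 + 3.75*cos(r)^2 + 3.64*cos(r) - 5.2)*sin(r)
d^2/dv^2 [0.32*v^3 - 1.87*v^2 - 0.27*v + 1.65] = 1.92*v - 3.74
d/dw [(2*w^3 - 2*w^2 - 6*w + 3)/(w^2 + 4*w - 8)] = 2*(w^4 + 8*w^3 - 25*w^2 + 13*w + 18)/(w^4 + 8*w^3 - 64*w + 64)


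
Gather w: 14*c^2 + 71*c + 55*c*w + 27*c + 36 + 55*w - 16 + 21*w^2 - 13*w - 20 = 14*c^2 + 98*c + 21*w^2 + w*(55*c + 42)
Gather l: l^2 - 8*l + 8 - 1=l^2 - 8*l + 7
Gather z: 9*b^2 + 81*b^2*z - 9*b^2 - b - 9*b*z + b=z*(81*b^2 - 9*b)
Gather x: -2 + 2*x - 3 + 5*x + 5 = 7*x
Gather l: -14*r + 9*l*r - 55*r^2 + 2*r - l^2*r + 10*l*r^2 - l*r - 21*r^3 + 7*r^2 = -l^2*r + l*(10*r^2 + 8*r) - 21*r^3 - 48*r^2 - 12*r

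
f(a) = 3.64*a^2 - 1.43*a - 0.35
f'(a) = 7.28*a - 1.43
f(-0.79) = 3.05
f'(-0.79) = -7.18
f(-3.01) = 36.93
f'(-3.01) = -23.34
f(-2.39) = 23.86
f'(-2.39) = -18.83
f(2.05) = 12.02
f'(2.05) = 13.49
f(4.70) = 73.34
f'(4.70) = 32.79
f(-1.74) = 13.16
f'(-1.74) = -14.10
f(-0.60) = 1.82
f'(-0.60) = -5.80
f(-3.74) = 55.91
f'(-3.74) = -28.66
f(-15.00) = 840.10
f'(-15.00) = -110.63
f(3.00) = 28.12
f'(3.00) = 20.41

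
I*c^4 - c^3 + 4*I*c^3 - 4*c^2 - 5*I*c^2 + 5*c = c*(c + 5)*(c + I)*(I*c - I)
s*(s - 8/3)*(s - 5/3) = s^3 - 13*s^2/3 + 40*s/9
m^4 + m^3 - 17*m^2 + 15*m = m*(m - 3)*(m - 1)*(m + 5)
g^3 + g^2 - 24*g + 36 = (g - 3)*(g - 2)*(g + 6)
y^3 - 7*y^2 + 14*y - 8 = (y - 4)*(y - 2)*(y - 1)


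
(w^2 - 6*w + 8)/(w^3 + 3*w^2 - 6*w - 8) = (w - 4)/(w^2 + 5*w + 4)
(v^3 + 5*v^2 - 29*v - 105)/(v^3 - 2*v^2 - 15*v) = (v + 7)/v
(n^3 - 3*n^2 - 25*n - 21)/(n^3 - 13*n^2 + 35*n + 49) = (n + 3)/(n - 7)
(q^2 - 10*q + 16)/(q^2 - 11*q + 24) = (q - 2)/(q - 3)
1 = 1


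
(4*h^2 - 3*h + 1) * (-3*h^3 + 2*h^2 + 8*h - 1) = -12*h^5 + 17*h^4 + 23*h^3 - 26*h^2 + 11*h - 1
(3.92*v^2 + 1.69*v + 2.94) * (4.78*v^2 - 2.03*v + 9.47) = 18.7376*v^4 + 0.120600000000001*v^3 + 47.7449*v^2 + 10.0361*v + 27.8418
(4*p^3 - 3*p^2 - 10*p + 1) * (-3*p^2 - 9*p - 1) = -12*p^5 - 27*p^4 + 53*p^3 + 90*p^2 + p - 1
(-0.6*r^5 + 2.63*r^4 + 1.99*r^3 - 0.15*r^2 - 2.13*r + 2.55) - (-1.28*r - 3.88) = -0.6*r^5 + 2.63*r^4 + 1.99*r^3 - 0.15*r^2 - 0.85*r + 6.43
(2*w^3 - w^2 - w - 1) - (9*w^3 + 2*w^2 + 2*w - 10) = -7*w^3 - 3*w^2 - 3*w + 9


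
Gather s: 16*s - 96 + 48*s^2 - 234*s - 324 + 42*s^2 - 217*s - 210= 90*s^2 - 435*s - 630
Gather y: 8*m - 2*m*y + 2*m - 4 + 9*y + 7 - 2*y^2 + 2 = 10*m - 2*y^2 + y*(9 - 2*m) + 5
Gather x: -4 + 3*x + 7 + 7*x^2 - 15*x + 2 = 7*x^2 - 12*x + 5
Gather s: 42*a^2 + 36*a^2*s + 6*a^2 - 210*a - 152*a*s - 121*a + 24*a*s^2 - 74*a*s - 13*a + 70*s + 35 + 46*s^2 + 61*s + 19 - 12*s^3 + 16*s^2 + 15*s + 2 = 48*a^2 - 344*a - 12*s^3 + s^2*(24*a + 62) + s*(36*a^2 - 226*a + 146) + 56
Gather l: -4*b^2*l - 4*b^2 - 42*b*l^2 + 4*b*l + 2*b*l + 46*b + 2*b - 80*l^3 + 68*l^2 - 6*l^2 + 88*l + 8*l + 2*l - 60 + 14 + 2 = -4*b^2 + 48*b - 80*l^3 + l^2*(62 - 42*b) + l*(-4*b^2 + 6*b + 98) - 44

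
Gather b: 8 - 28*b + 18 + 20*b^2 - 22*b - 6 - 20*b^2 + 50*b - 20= 0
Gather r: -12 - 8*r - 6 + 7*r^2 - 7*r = 7*r^2 - 15*r - 18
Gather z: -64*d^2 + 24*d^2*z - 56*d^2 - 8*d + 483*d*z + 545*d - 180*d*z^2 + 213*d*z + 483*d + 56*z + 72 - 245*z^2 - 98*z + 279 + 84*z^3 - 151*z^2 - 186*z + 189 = -120*d^2 + 1020*d + 84*z^3 + z^2*(-180*d - 396) + z*(24*d^2 + 696*d - 228) + 540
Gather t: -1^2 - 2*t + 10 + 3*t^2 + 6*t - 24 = 3*t^2 + 4*t - 15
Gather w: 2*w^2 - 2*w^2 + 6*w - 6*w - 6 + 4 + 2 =0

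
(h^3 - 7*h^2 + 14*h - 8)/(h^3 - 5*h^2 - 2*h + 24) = (h^2 - 3*h + 2)/(h^2 - h - 6)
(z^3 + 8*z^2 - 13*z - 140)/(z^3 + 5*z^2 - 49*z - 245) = (z - 4)/(z - 7)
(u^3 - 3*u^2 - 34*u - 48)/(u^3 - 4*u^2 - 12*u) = (u^2 - 5*u - 24)/(u*(u - 6))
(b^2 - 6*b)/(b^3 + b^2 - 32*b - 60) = b/(b^2 + 7*b + 10)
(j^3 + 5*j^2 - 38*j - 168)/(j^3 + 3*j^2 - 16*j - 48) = (j^2 + j - 42)/(j^2 - j - 12)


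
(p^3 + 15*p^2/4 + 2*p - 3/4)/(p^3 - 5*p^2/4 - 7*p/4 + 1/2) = (p + 3)/(p - 2)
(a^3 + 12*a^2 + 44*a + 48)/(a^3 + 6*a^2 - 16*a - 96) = (a + 2)/(a - 4)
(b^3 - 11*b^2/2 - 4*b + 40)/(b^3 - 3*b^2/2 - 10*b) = (b - 4)/b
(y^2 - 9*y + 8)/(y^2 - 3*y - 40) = (y - 1)/(y + 5)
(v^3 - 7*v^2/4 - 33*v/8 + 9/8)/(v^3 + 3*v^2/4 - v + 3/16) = 2*(v - 3)/(2*v - 1)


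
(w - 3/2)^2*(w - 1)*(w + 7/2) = w^4 - w^3/2 - 35*w^2/4 + 129*w/8 - 63/8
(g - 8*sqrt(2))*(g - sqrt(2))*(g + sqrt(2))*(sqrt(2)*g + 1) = sqrt(2)*g^4 - 15*g^3 - 10*sqrt(2)*g^2 + 30*g + 16*sqrt(2)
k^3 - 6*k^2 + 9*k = k*(k - 3)^2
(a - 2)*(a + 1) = a^2 - a - 2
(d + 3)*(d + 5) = d^2 + 8*d + 15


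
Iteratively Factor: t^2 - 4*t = (t - 4)*(t)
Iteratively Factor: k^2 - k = (k - 1)*(k)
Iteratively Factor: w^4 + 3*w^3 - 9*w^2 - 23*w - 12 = (w - 3)*(w^3 + 6*w^2 + 9*w + 4) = (w - 3)*(w + 1)*(w^2 + 5*w + 4) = (w - 3)*(w + 1)*(w + 4)*(w + 1)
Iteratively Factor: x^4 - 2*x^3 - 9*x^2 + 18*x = (x)*(x^3 - 2*x^2 - 9*x + 18) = x*(x + 3)*(x^2 - 5*x + 6) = x*(x - 2)*(x + 3)*(x - 3)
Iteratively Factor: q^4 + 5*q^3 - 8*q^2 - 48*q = (q + 4)*(q^3 + q^2 - 12*q) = q*(q + 4)*(q^2 + q - 12) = q*(q - 3)*(q + 4)*(q + 4)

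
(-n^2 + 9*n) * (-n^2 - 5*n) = n^4 - 4*n^3 - 45*n^2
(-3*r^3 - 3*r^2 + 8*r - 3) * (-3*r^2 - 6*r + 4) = 9*r^5 + 27*r^4 - 18*r^3 - 51*r^2 + 50*r - 12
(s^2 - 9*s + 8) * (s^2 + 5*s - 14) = s^4 - 4*s^3 - 51*s^2 + 166*s - 112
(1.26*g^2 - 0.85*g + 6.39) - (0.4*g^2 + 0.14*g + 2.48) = 0.86*g^2 - 0.99*g + 3.91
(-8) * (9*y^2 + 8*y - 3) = -72*y^2 - 64*y + 24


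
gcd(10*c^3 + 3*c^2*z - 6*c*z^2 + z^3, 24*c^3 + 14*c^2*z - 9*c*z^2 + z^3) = c + z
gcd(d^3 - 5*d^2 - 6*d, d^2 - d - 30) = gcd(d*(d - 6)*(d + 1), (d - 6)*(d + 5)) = d - 6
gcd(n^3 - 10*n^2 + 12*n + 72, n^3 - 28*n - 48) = n^2 - 4*n - 12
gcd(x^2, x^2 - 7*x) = x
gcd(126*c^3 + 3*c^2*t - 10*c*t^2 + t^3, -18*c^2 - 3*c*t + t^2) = -18*c^2 - 3*c*t + t^2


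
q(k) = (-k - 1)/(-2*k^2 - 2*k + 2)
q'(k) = (-k - 1)*(4*k + 2)/(-2*k^2 - 2*k + 2)^2 - 1/(-2*k^2 - 2*k + 2)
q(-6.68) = -0.08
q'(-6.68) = -0.01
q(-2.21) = -0.36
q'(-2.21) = -0.44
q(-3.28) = -0.18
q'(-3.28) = -0.07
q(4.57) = 0.11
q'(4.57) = -0.03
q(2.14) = 0.27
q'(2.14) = -0.17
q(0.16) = -0.71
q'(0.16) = -1.77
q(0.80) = 2.05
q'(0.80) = -10.95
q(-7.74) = -0.07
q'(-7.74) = -0.01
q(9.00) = 0.06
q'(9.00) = -0.00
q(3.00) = 0.18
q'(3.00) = -0.07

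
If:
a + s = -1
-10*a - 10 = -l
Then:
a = -s - 1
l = -10*s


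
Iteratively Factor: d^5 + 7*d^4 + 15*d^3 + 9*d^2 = (d + 3)*(d^4 + 4*d^3 + 3*d^2) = d*(d + 3)*(d^3 + 4*d^2 + 3*d) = d*(d + 3)^2*(d^2 + d) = d*(d + 1)*(d + 3)^2*(d)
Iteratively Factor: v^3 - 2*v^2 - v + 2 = (v + 1)*(v^2 - 3*v + 2) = (v - 2)*(v + 1)*(v - 1)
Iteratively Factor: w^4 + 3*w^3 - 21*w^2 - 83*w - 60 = (w + 1)*(w^3 + 2*w^2 - 23*w - 60) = (w - 5)*(w + 1)*(w^2 + 7*w + 12) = (w - 5)*(w + 1)*(w + 4)*(w + 3)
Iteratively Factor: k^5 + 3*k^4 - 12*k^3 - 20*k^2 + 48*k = (k - 2)*(k^4 + 5*k^3 - 2*k^2 - 24*k) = (k - 2)*(k + 3)*(k^3 + 2*k^2 - 8*k) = k*(k - 2)*(k + 3)*(k^2 + 2*k - 8) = k*(k - 2)^2*(k + 3)*(k + 4)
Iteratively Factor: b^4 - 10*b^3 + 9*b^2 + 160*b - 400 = (b + 4)*(b^3 - 14*b^2 + 65*b - 100) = (b - 5)*(b + 4)*(b^2 - 9*b + 20) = (b - 5)*(b - 4)*(b + 4)*(b - 5)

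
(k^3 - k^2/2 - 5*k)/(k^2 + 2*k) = k - 5/2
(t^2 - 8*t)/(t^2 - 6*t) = (t - 8)/(t - 6)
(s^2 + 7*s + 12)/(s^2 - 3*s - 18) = (s + 4)/(s - 6)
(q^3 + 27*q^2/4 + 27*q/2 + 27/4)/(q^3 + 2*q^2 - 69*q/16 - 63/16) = 4*(q + 3)/(4*q - 7)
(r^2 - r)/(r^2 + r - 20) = r*(r - 1)/(r^2 + r - 20)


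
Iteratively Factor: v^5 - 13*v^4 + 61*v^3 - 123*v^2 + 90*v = (v)*(v^4 - 13*v^3 + 61*v^2 - 123*v + 90) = v*(v - 5)*(v^3 - 8*v^2 + 21*v - 18) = v*(v - 5)*(v - 2)*(v^2 - 6*v + 9) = v*(v - 5)*(v - 3)*(v - 2)*(v - 3)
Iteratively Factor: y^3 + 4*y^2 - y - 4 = (y - 1)*(y^2 + 5*y + 4) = (y - 1)*(y + 1)*(y + 4)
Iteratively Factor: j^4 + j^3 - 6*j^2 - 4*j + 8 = (j + 2)*(j^3 - j^2 - 4*j + 4) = (j - 1)*(j + 2)*(j^2 - 4) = (j - 2)*(j - 1)*(j + 2)*(j + 2)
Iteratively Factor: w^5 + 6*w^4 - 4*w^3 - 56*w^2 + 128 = (w - 2)*(w^4 + 8*w^3 + 12*w^2 - 32*w - 64) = (w - 2)*(w + 2)*(w^3 + 6*w^2 - 32) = (w - 2)^2*(w + 2)*(w^2 + 8*w + 16) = (w - 2)^2*(w + 2)*(w + 4)*(w + 4)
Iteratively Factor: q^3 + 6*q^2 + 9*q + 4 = (q + 1)*(q^2 + 5*q + 4) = (q + 1)*(q + 4)*(q + 1)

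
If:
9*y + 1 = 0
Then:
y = -1/9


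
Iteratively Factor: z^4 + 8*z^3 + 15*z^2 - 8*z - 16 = (z + 4)*(z^3 + 4*z^2 - z - 4) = (z - 1)*(z + 4)*(z^2 + 5*z + 4) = (z - 1)*(z + 1)*(z + 4)*(z + 4)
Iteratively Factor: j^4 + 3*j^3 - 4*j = (j + 2)*(j^3 + j^2 - 2*j) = (j + 2)^2*(j^2 - j) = (j - 1)*(j + 2)^2*(j)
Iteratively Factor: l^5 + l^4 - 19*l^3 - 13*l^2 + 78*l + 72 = (l + 4)*(l^4 - 3*l^3 - 7*l^2 + 15*l + 18) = (l - 3)*(l + 4)*(l^3 - 7*l - 6) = (l - 3)*(l + 1)*(l + 4)*(l^2 - l - 6) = (l - 3)*(l + 1)*(l + 2)*(l + 4)*(l - 3)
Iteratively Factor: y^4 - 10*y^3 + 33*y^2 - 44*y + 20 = (y - 2)*(y^3 - 8*y^2 + 17*y - 10) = (y - 2)^2*(y^2 - 6*y + 5) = (y - 2)^2*(y - 1)*(y - 5)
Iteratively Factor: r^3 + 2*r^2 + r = (r)*(r^2 + 2*r + 1) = r*(r + 1)*(r + 1)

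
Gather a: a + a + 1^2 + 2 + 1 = 2*a + 4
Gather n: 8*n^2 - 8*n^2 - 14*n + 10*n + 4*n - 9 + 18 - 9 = 0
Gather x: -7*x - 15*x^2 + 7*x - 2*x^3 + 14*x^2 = -2*x^3 - x^2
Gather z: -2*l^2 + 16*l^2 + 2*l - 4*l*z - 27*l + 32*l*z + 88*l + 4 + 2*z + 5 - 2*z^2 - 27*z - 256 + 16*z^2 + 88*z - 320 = 14*l^2 + 63*l + 14*z^2 + z*(28*l + 63) - 567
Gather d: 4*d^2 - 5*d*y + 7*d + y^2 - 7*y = 4*d^2 + d*(7 - 5*y) + y^2 - 7*y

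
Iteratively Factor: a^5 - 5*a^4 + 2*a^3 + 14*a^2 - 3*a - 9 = (a + 1)*(a^4 - 6*a^3 + 8*a^2 + 6*a - 9) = (a - 3)*(a + 1)*(a^3 - 3*a^2 - a + 3) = (a - 3)*(a + 1)^2*(a^2 - 4*a + 3) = (a - 3)^2*(a + 1)^2*(a - 1)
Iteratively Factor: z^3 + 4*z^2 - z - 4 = (z + 4)*(z^2 - 1) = (z - 1)*(z + 4)*(z + 1)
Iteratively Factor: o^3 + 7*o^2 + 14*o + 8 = (o + 4)*(o^2 + 3*o + 2) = (o + 2)*(o + 4)*(o + 1)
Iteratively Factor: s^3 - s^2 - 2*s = (s + 1)*(s^2 - 2*s) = s*(s + 1)*(s - 2)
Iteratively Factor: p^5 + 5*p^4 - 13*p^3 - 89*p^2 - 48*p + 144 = (p + 3)*(p^4 + 2*p^3 - 19*p^2 - 32*p + 48) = (p - 4)*(p + 3)*(p^3 + 6*p^2 + 5*p - 12) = (p - 4)*(p - 1)*(p + 3)*(p^2 + 7*p + 12) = (p - 4)*(p - 1)*(p + 3)*(p + 4)*(p + 3)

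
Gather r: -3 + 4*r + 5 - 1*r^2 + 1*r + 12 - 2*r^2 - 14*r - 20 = -3*r^2 - 9*r - 6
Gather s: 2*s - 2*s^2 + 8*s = -2*s^2 + 10*s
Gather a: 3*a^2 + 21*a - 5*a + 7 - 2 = 3*a^2 + 16*a + 5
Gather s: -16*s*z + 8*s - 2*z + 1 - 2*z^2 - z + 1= s*(8 - 16*z) - 2*z^2 - 3*z + 2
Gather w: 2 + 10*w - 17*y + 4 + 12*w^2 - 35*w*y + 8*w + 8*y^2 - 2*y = 12*w^2 + w*(18 - 35*y) + 8*y^2 - 19*y + 6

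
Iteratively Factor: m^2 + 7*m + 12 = (m + 3)*(m + 4)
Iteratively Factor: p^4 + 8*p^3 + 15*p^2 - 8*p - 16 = (p - 1)*(p^3 + 9*p^2 + 24*p + 16) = (p - 1)*(p + 1)*(p^2 + 8*p + 16) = (p - 1)*(p + 1)*(p + 4)*(p + 4)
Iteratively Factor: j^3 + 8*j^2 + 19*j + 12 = (j + 4)*(j^2 + 4*j + 3) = (j + 1)*(j + 4)*(j + 3)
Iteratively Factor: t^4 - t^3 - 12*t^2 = (t)*(t^3 - t^2 - 12*t) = t*(t - 4)*(t^2 + 3*t) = t^2*(t - 4)*(t + 3)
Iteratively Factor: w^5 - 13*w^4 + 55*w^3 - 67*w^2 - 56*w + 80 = (w + 1)*(w^4 - 14*w^3 + 69*w^2 - 136*w + 80) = (w - 5)*(w + 1)*(w^3 - 9*w^2 + 24*w - 16) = (w - 5)*(w - 1)*(w + 1)*(w^2 - 8*w + 16) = (w - 5)*(w - 4)*(w - 1)*(w + 1)*(w - 4)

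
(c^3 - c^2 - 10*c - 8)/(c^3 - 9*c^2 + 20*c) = (c^2 + 3*c + 2)/(c*(c - 5))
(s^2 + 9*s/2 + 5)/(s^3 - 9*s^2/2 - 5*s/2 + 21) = (2*s + 5)/(2*s^2 - 13*s + 21)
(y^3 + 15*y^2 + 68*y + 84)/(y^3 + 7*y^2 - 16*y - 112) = (y^2 + 8*y + 12)/(y^2 - 16)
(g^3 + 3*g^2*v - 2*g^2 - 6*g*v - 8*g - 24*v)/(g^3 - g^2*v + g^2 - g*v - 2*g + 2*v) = (-g^2 - 3*g*v + 4*g + 12*v)/(-g^2 + g*v + g - v)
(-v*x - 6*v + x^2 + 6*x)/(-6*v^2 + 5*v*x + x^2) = (x + 6)/(6*v + x)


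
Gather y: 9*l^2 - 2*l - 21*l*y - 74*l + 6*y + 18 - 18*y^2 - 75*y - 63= 9*l^2 - 76*l - 18*y^2 + y*(-21*l - 69) - 45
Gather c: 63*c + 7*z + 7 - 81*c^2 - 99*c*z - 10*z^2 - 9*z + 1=-81*c^2 + c*(63 - 99*z) - 10*z^2 - 2*z + 8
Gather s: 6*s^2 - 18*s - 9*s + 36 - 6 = 6*s^2 - 27*s + 30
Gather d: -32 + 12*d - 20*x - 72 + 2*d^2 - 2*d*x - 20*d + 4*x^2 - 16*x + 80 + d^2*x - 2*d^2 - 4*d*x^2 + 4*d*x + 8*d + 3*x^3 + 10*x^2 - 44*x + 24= d^2*x + d*(-4*x^2 + 2*x) + 3*x^3 + 14*x^2 - 80*x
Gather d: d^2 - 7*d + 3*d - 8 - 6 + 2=d^2 - 4*d - 12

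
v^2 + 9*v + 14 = (v + 2)*(v + 7)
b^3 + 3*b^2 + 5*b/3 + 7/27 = (b + 1/3)^2*(b + 7/3)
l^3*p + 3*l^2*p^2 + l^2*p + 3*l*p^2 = l*(l + 3*p)*(l*p + p)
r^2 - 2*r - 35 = (r - 7)*(r + 5)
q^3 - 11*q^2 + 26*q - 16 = (q - 8)*(q - 2)*(q - 1)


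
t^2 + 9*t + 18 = (t + 3)*(t + 6)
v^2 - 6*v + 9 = (v - 3)^2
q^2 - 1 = (q - 1)*(q + 1)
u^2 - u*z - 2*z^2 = (u - 2*z)*(u + z)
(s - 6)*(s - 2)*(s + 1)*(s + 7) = s^4 - 45*s^2 + 40*s + 84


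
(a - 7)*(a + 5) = a^2 - 2*a - 35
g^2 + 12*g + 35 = (g + 5)*(g + 7)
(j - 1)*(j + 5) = j^2 + 4*j - 5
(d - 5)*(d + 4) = d^2 - d - 20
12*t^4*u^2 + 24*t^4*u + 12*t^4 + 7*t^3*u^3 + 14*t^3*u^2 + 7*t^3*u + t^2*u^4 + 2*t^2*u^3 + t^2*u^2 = (3*t + u)*(4*t + u)*(t*u + t)^2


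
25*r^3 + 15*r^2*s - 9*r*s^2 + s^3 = (-5*r + s)^2*(r + s)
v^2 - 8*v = v*(v - 8)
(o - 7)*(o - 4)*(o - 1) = o^3 - 12*o^2 + 39*o - 28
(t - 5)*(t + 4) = t^2 - t - 20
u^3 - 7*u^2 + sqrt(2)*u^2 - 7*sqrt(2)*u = u*(u - 7)*(u + sqrt(2))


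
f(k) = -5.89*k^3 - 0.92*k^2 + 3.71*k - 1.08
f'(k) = -17.67*k^2 - 1.84*k + 3.71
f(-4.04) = 357.30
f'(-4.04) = -277.26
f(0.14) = -0.59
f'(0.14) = 3.11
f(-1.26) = 4.57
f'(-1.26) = -22.02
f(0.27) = -0.26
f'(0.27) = 1.93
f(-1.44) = 9.26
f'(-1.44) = -30.28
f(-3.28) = 184.70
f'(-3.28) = -180.36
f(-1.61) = 15.14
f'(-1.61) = -39.13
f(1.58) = -20.75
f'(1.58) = -43.31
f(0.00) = -1.08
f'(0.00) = 3.71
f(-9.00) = 4184.82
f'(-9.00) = -1411.00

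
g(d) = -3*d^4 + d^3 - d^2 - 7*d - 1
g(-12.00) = -63997.00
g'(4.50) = -1048.75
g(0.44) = -4.30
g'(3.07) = -332.08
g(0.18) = -2.29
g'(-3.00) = 350.00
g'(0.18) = -7.33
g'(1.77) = -67.68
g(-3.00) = -259.00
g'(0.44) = -8.32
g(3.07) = -269.47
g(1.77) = -40.42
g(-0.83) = 2.13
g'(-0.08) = -6.81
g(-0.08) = -0.45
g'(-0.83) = 3.59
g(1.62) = -31.38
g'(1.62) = -53.39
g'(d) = -12*d^3 + 3*d^2 - 2*d - 7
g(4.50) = -1191.81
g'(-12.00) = 21185.00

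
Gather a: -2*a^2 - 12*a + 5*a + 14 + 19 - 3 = -2*a^2 - 7*a + 30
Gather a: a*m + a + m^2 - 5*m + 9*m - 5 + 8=a*(m + 1) + m^2 + 4*m + 3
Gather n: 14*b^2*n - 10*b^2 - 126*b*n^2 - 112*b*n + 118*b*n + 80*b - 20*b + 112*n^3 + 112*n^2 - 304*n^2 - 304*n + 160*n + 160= -10*b^2 + 60*b + 112*n^3 + n^2*(-126*b - 192) + n*(14*b^2 + 6*b - 144) + 160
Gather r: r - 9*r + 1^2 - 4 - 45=-8*r - 48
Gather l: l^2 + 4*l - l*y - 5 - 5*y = l^2 + l*(4 - y) - 5*y - 5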